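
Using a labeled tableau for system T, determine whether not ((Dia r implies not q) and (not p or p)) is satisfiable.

Satisfiable

1. not ((Dia r implies not q) and (not p or p)), 0
2. not (Dia r implies not q), 0
3. Dia r, 0
4. q, 0
5. r, 1
Accessibility: 0R0, 0R1, 1R1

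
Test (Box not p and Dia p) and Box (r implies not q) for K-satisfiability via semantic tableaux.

No, unsatisfiable

1. (Box not p and Dia p) and Box (r implies not q), w0
2. Box not p and Dia p, w0
3. Box (r implies not q), w0
4. Box not p, w0
5. Dia p, w0
6. p, w1
7. r implies not q, w1
8. not p, w1
Accessibility: w0Rw1
Branch closes: p and not p both at w1.
All branches of the tableau close; one closing branch shown above.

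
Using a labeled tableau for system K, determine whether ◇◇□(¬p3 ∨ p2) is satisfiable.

Yes, satisfiable

1. ◇◇□(¬p3 ∨ p2), w0
2. ◇□(¬p3 ∨ p2), w1   [◇-rule on 1: fresh world w1, w0Rw1]
3. □(¬p3 ∨ p2), w2   [◇-rule on 2: fresh world w2, w1Rw2]
Accessibility: w0Rw1, w1Rw2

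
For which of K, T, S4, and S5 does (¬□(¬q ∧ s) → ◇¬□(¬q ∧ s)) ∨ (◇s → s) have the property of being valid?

T, S4, S5

T-tableau for the negation ¬((¬□(¬q ∧ s) → ◇¬□(¬q ∧ s)) ∨ (◇s → s)):
1. ¬((¬□(¬q ∧ s) → ◇¬□(¬q ∧ s)) ∨ (◇s → s)), u
2. ¬(¬□(¬q ∧ s) → ◇¬□(¬q ∧ s)), u
3. ¬(◇s → s), u
4. ¬□(¬q ∧ s), u
5. ¬◇¬□(¬q ∧ s), u
6. ◇s, u
7. ¬s, u
8. □(¬q ∧ s), u
9. ¬q ∧ s, u
10. ¬q, u
11. s, u
Accessibility: uRu
Branch closes: s and ¬s both at u.
Every branch closes (one shown): valid in T, hence also in S4, S5 (every theorem of T is a theorem of S4 and S5).
K-tableau for the negation ¬((¬□(¬q ∧ s) → ◇¬□(¬q ∧ s)) ∨ (◇s → s)):
1. ¬((¬□(¬q ∧ s) → ◇¬□(¬q ∧ s)) ∨ (◇s → s)), u
2. ¬(¬□(¬q ∧ s) → ◇¬□(¬q ∧ s)), u
3. ¬(◇s → s), u
4. ¬□(¬q ∧ s), u
5. ¬◇¬□(¬q ∧ s), u
6. ◇s, u
7. ¬s, u
8. ¬(¬q ∧ s), v
9. □(¬q ∧ s), v
10. ¬s, v
11. s, w
12. □(¬q ∧ s), w
Accessibility: uRv, uRw
Complete open branch: countermodel on a K-frame, so not valid in K.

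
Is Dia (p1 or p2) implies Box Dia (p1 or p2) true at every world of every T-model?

Tableau for the negation not (Dia (p1 or p2) implies Box Dia (p1 or p2)):
1. not (Dia (p1 or p2) implies Box Dia (p1 or p2)), u
2. Dia (p1 or p2), u   [neg-implies-rule on 1]
3. not Box Dia (p1 or p2), u   [neg-implies-rule on 1]
4. p1 or p2, v   [Dia-rule on 2: fresh world v, uRv]
5. p2, v   [or-rule on 4 (branches; this branch)]
6. not Dia (p1 or p2), w   [neg-Box-rule on 3: fresh world w, uRw]
7. not (p1 or p2), w   [neg-Dia-rule on 6 via wRw]
8. not p1, w   [neg-or-rule on 7]
9. not p2, w   [neg-or-rule on 7]
Accessibility: uRu, uRv, uRw, vRv, wRw
The negation has an open branch (countermodel exists).

Not valid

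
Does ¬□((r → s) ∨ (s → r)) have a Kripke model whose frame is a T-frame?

1. ¬□((r → s) ∨ (s → r)), w0
2. ¬((r → s) ∨ (s → r)), w1
3. ¬(r → s), w1
4. ¬(s → r), w1
5. r, w1
6. ¬s, w1
7. s, w1
8. ¬r, w1
Accessibility: w0Rw0, w0Rw1, w1Rw1
Branch closes: s and ¬s both at w1.
All branches of the tableau close; one closing branch shown above.

Unsatisfiable (every branch closes)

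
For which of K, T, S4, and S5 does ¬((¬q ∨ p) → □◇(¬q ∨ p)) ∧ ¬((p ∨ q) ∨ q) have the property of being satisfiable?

S5-tableau for the formula:
1. ¬((¬q ∨ p) → □◇(¬q ∨ p)) ∧ ¬((p ∨ q) ∨ q), 0
2. ¬((¬q ∨ p) → □◇(¬q ∨ p)), 0   [∧-rule on 1]
3. ¬((p ∨ q) ∨ q), 0   [∧-rule on 1]
4. ¬q ∨ p, 0   [¬→-rule on 2]
5. ¬□◇(¬q ∨ p), 0   [¬→-rule on 2]
6. ¬(p ∨ q), 0   [¬∨-rule on 3]
7. ¬q, 0   [¬∨-rule on 3]
8. ¬p, 0   [¬∨-rule on 6]
9. ¬◇(¬q ∨ p), 1   [¬□-rule on 5: fresh world 1, 0R1]
10. ¬(¬q ∨ p), 0   [¬◇-rule on 9 via 1R0]
11. q, 0   [¬∨-rule on 10]
Accessibility: 0R0, 0R1, 1R0, 1R1
Branch closes: q and ¬q both at 0.
Every branch closes (one shown): unsatisfiable in S5.
S4-tableau for the formula:
1. ¬((¬q ∨ p) → □◇(¬q ∨ p)) ∧ ¬((p ∨ q) ∨ q), 0
2. ¬((¬q ∨ p) → □◇(¬q ∨ p)), 0   [∧-rule on 1]
3. ¬((p ∨ q) ∨ q), 0   [∧-rule on 1]
4. ¬q ∨ p, 0   [¬→-rule on 2]
5. ¬□◇(¬q ∨ p), 0   [¬→-rule on 2]
6. ¬(p ∨ q), 0   [¬∨-rule on 3]
7. ¬q, 0   [¬∨-rule on 3]
8. ¬p, 0   [¬∨-rule on 6]
9. ¬◇(¬q ∨ p), 1   [¬□-rule on 5: fresh world 1, 0R1]
10. ¬(¬q ∨ p), 1   [¬◇-rule on 9 via 1R1]
11. q, 1   [¬∨-rule on 10]
12. ¬p, 1   [¬∨-rule on 10]
Accessibility: 0R0, 0R1, 1R1
Complete open branch: satisfiable in S4, hence also in K, T (this S4-model is also a K-model and a T-model).

K, T, S4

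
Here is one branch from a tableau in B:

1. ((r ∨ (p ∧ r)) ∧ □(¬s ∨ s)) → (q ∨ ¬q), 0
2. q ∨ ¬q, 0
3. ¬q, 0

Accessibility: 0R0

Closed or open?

Open

No atom appears with both signs at the same world.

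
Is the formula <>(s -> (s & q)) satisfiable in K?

1. <>(s -> (s & q)), 0
2. s -> (s & q), 1
3. s & q, 1
4. s, 1
5. q, 1
Accessibility: 0R1

Yes, satisfiable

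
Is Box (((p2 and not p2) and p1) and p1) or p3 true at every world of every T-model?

Invalid (countermodel exists)

Tableau for the negation not (Box (((p2 and not p2) and p1) and p1) or p3):
1. not (Box (((p2 and not p2) and p1) and p1) or p3), 0
2. not Box (((p2 and not p2) and p1) and p1), 0
3. not p3, 0
4. not (((p2 and not p2) and p1) and p1), 1
5. not p1, 1
Accessibility: 0R0, 0R1, 1R1
The negation has an open branch (countermodel exists).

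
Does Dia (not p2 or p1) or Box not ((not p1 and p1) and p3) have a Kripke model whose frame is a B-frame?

1. Dia (not p2 or p1) or Box not ((not p1 and p1) and p3), u
2. Box not ((not p1 and p1) and p3), u   [or-rule on 1 (branches; this branch)]
3. not ((not p1 and p1) and p3), u   [Box-rule on 2 via uRu]
4. not p3, u   [neg-and-rule on 3 (branches; this branch)]
Accessibility: uRu

Satisfiable (open branch found)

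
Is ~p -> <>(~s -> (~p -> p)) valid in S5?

No, not valid

Tableau for the negation ~(~p -> <>(~s -> (~p -> p))):
1. ~(~p -> <>(~s -> (~p -> p))), u
2. ~p, u
3. ~<>(~s -> (~p -> p)), u
4. ~(~s -> (~p -> p)), u
5. ~s, u
6. ~(~p -> p), u
Accessibility: uRu
The negation has an open branch (countermodel exists).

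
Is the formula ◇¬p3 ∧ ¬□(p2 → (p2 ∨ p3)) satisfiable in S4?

1. ◇¬p3 ∧ ¬□(p2 → (p2 ∨ p3)), 0
2. ◇¬p3, 0
3. ¬□(p2 → (p2 ∨ p3)), 0
4. ¬p3, 1
5. ¬(p2 → (p2 ∨ p3)), 2
6. p2, 2
7. ¬(p2 ∨ p3), 2
8. ¬p2, 2
9. ¬p3, 2
Accessibility: 0R0, 0R1, 0R2, 1R1, 2R2
Branch closes: p2 and ¬p2 both at 2.
Every branch closes; the branch above is one of them.

Unsatisfiable (every branch closes)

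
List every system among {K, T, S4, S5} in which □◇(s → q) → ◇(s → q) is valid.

T, S4, S5

K-tableau for the negation ¬(□◇(s → q) → ◇(s → q)):
1. ¬(□◇(s → q) → ◇(s → q)), u
2. □◇(s → q), u
3. ¬◇(s → q), u
Complete open branch: countermodel on a K-frame, so not valid in K.
T-tableau for the negation ¬(□◇(s → q) → ◇(s → q)):
1. ¬(□◇(s → q) → ◇(s → q)), u
2. □◇(s → q), u
3. ¬◇(s → q), u
4. ◇(s → q), u
5. ¬(s → q), u
6. s, u
7. ¬q, u
8. s → q, v
9. ◇(s → q), v
10. ¬(s → q), v
11. s, v
12. ¬q, v
13. q, v
Accessibility: uRu, uRv, vRv
Branch closes: q and ¬q both at v.
Every branch closes (one shown): valid in T, hence also in S4, S5 (every theorem of T is a theorem of S4 and S5).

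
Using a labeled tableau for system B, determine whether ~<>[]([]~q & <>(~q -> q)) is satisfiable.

1. ~<>[]([]~q & <>(~q -> q)), w0
2. ~[]([]~q & <>(~q -> q)), w0
3. ~([]~q & <>(~q -> q)), w1
4. ~[]([]~q & <>(~q -> q)), w1
5. ~<>(~q -> q), w1
6. ~(~q -> q), w0
7. ~q, w0
8. ~(~q -> q), w1
9. ~q, w1
10. ~([]~q & <>(~q -> q)), w2
11. ~(~q -> q), w2
12. ~q, w2
13. ~<>(~q -> q), w2
Accessibility: w0Rw0, w0Rw1, w1Rw0, w1Rw1, w1Rw2, w2Rw1, w2Rw2

Satisfiable (open branch found)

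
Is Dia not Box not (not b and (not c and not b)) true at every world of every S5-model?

Not valid

Tableau for the negation not Dia not Box not (not b and (not c and not b)):
1. not Dia not Box not (not b and (not c and not b)), u
2. Box not (not b and (not c and not b)), u
3. not (not b and (not c and not b)), u
4. not (not c and not b), u
5. b, u
Accessibility: uRu
The negation has an open branch (countermodel exists).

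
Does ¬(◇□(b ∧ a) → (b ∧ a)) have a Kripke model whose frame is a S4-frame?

1. ¬(◇□(b ∧ a) → (b ∧ a)), w0
2. ◇□(b ∧ a), w0
3. ¬(b ∧ a), w0
4. ¬a, w0
5. □(b ∧ a), w1
6. b ∧ a, w1
7. b, w1
8. a, w1
Accessibility: w0Rw0, w0Rw1, w1Rw1

Satisfiable (open branch found)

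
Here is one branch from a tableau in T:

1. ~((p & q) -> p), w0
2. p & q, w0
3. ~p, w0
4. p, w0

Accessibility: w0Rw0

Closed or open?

Both p and ~p appear at w0.

Closed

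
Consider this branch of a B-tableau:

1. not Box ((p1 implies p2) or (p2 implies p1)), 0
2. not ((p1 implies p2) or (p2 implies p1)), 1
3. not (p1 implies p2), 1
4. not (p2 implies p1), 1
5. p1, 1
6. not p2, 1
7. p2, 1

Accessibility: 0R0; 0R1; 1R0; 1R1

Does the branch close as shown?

Both p2 and not p2 appear at 1.

Closed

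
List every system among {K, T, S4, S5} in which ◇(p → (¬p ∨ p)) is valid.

K-tableau for the negation ¬◇(p → (¬p ∨ p)):
1. ¬◇(p → (¬p ∨ p)), u
Complete open branch: countermodel on a K-frame, so not valid in K.
T-tableau for the negation ¬◇(p → (¬p ∨ p)):
1. ¬◇(p → (¬p ∨ p)), u
2. ¬(p → (¬p ∨ p)), u
3. p, u
4. ¬(¬p ∨ p), u
5. ¬p, u
Accessibility: uRu
Branch closes: p and ¬p both at u.
Every branch closes (one shown): valid in T, hence also in S4, S5 (every theorem of T is a theorem of S4 and S5).

T, S4, S5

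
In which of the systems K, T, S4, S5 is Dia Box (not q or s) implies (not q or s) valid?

S5

S5-tableau for the negation not (Dia Box (not q or s) implies (not q or s)):
1. not (Dia Box (not q or s) implies (not q or s)), u
2. Dia Box (not q or s), u
3. not (not q or s), u
4. q, u
5. not s, u
6. Box (not q or s), v
7. not q or s, u
8. not q or s, v
9. s, u
Accessibility: uRu, uRv, vRu, vRv
Branch closes: s and not s both at u.
Every branch closes (one shown): valid in S5.
S4-tableau for the negation not (Dia Box (not q or s) implies (not q or s)):
1. not (Dia Box (not q or s) implies (not q or s)), u
2. Dia Box (not q or s), u
3. not (not q or s), u
4. q, u
5. not s, u
6. Box (not q or s), v
7. not q or s, v
8. s, v
Accessibility: uRu, uRv, vRv
Complete open branch: countermodel on an S4-frame, so not valid in S4, nor in K, T (the same frame is also a K-frame and a T-frame).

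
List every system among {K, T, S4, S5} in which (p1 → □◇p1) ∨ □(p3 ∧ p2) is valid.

S5

S4-tableau for the negation ¬((p1 → □◇p1) ∨ □(p3 ∧ p2)):
1. ¬((p1 → □◇p1) ∨ □(p3 ∧ p2)), w0
2. ¬(p1 → □◇p1), w0
3. ¬□(p3 ∧ p2), w0
4. p1, w0
5. ¬□◇p1, w0
6. ¬(p3 ∧ p2), w1
7. ¬p2, w1
8. ¬◇p1, w2
9. ¬p1, w2
Accessibility: w0Rw0, w0Rw1, w0Rw2, w1Rw1, w2Rw2
Complete open branch: countermodel on an S4-frame, so not valid in S4, nor in K, T (the same frame is also a K-frame and a T-frame).
S5-tableau for the negation ¬((p1 → □◇p1) ∨ □(p3 ∧ p2)):
1. ¬((p1 → □◇p1) ∨ □(p3 ∧ p2)), w0
2. ¬(p1 → □◇p1), w0
3. ¬□(p3 ∧ p2), w0
4. p1, w0
5. ¬□◇p1, w0
6. ¬(p3 ∧ p2), w1
7. ¬p2, w1
8. ¬◇p1, w2
9. ¬p1, w0
Accessibility: w0Rw0, w0Rw1, w0Rw2, w1Rw0, w1Rw1, w1Rw2, w2Rw0, w2Rw1, w2Rw2
Branch closes: p1 and ¬p1 both at w0.
Every branch closes (one shown): valid in S5.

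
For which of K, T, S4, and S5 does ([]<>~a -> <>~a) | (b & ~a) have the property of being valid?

T, S4, S5

T-tableau for the negation ~(([]<>~a -> <>~a) | (b & ~a)):
1. ~(([]<>~a -> <>~a) | (b & ~a)), w0
2. ~([]<>~a -> <>~a), w0   [~|-rule on 1]
3. ~(b & ~a), w0   [~|-rule on 1]
4. []<>~a, w0   [~->-rule on 2]
5. ~<>~a, w0   [~->-rule on 2]
6. <>~a, w0   [[]-rule on 4 via w0Rw0]
7. a, w0   [~<>-rule on 5 via w0Rw0]
8. ~a, w1   [<>-rule on 6: fresh world w1, w0Rw1]
9. <>~a, w1   [[]-rule on 4 via w0Rw1]
10. a, w1   [~<>-rule on 5 via w0Rw1]
Accessibility: w0Rw0, w0Rw1, w1Rw1
Branch closes: a and ~a both at w1.
Every branch closes (one shown): valid in T, hence also in S4, S5 (every theorem of T is a theorem of S4 and S5).
K-tableau for the negation ~(([]<>~a -> <>~a) | (b & ~a)):
1. ~(([]<>~a -> <>~a) | (b & ~a)), w0
2. ~([]<>~a -> <>~a), w0   [~|-rule on 1]
3. ~(b & ~a), w0   [~|-rule on 1]
4. []<>~a, w0   [~->-rule on 2]
5. ~<>~a, w0   [~->-rule on 2]
6. a, w0   [~&-rule on 3 (branches; this branch)]
Complete open branch: countermodel on a K-frame, so not valid in K.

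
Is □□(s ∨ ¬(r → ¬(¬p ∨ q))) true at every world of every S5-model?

Tableau for the negation ¬□□(s ∨ ¬(r → ¬(¬p ∨ q))):
1. ¬□□(s ∨ ¬(r → ¬(¬p ∨ q))), 0
2. ¬□(s ∨ ¬(r → ¬(¬p ∨ q))), 1
3. ¬(s ∨ ¬(r → ¬(¬p ∨ q))), 2
4. ¬s, 2
5. r → ¬(¬p ∨ q), 2
6. ¬(¬p ∨ q), 2
7. p, 2
8. ¬q, 2
Accessibility: 0R0, 0R1, 0R2, 1R0, 1R1, 1R2, 2R0, 2R1, 2R2
The negation has an open branch (countermodel exists).

Not valid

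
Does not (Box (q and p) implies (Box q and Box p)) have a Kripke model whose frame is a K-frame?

Unsatisfiable

1. not (Box (q and p) implies (Box q and Box p)), w0
2. Box (q and p), w0
3. not (Box q and Box p), w0
4. not Box p, w0
5. not p, w1
6. q and p, w1
7. q, w1
8. p, w1
Accessibility: w0Rw1
Branch closes: p and not p both at w1.
(One branch shown.) All branches close.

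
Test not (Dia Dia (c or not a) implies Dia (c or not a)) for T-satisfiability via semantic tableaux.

1. not (Dia Dia (c or not a) implies Dia (c or not a)), 0
2. Dia Dia (c or not a), 0
3. not Dia (c or not a), 0
4. not (c or not a), 0
5. not c, 0
6. a, 0
7. Dia (c or not a), 1
8. not (c or not a), 1
9. not c, 1
10. a, 1
11. c or not a, 2
12. not a, 2
Accessibility: 0R0, 0R1, 1R1, 1R2, 2R2

Satisfiable (open branch found)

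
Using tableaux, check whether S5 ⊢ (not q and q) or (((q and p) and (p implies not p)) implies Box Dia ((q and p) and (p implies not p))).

Yes, valid

Tableau for the negation not ((not q and q) or (((q and p) and (p implies not p)) implies Box Dia ((q and p) and (p implies not p)))):
1. not ((not q and q) or (((q and p) and (p implies not p)) implies Box Dia ((q and p) and (p implies not p)))), u
2. not (not q and q), u
3. not (((q and p) and (p implies not p)) implies Box Dia ((q and p) and (p implies not p))), u
4. (q and p) and (p implies not p), u
5. not Box Dia ((q and p) and (p implies not p)), u
6. q and p, u
7. p implies not p, u
8. q, u
9. p, u
10. not p, u
Accessibility: uRu
Branch closes: p and not p both at u.
Every branch of the negation's tableau closes; the branch above is one of them.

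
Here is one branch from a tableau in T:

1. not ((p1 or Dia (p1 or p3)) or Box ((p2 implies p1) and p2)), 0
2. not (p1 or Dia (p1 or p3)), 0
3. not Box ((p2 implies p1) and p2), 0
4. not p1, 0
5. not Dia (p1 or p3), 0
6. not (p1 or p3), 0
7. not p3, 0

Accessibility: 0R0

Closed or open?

No, open

No world carries both an atom and its negation.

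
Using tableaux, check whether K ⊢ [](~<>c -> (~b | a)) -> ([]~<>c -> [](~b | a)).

Tableau for the negation ~([](~<>c -> (~b | a)) -> ([]~<>c -> [](~b | a))):
1. ~([](~<>c -> (~b | a)) -> ([]~<>c -> [](~b | a))), 0
2. [](~<>c -> (~b | a)), 0
3. ~([]~<>c -> [](~b | a)), 0
4. []~<>c, 0
5. ~[](~b | a), 0
6. ~(~b | a), 1
7. b, 1
8. ~a, 1
9. ~<>c -> (~b | a), 1
10. ~<>c, 1
11. <>c, 1
12. c, 2
13. ~c, 2
Accessibility: 0R1, 1R2
Branch closes: c and ~c both at 2.
All branches of the negation close; one closing branch shown above.

Yes, valid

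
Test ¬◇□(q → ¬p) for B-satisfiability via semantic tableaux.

1. ¬◇□(q → ¬p), w0
2. ¬□(q → ¬p), w0   [¬◇-rule on 1 via w0Rw0]
3. ¬(q → ¬p), w1   [¬□-rule on 2: fresh world w1, w0Rw1]
4. q, w1   [¬→-rule on 3]
5. p, w1   [¬→-rule on 3]
6. ¬□(q → ¬p), w1   [¬◇-rule on 1 via w0Rw1]
7. ¬(q → ¬p), w2   [¬□-rule on 6: fresh world w2, w1Rw2]
8. q, w2   [¬→-rule on 7]
9. p, w2   [¬→-rule on 7]
Accessibility: w0Rw0, w0Rw1, w1Rw0, w1Rw1, w1Rw2, w2Rw1, w2Rw2

Satisfiable (open branch found)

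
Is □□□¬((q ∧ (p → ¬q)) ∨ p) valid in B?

Not valid

Tableau for the negation ¬□□□¬((q ∧ (p → ¬q)) ∨ p):
1. ¬□□□¬((q ∧ (p → ¬q)) ∨ p), w0
2. ¬□□¬((q ∧ (p → ¬q)) ∨ p), w1
3. ¬□¬((q ∧ (p → ¬q)) ∨ p), w2
4. (q ∧ (p → ¬q)) ∨ p, w3
5. p, w3
Accessibility: w0Rw0, w0Rw1, w1Rw0, w1Rw1, w1Rw2, w2Rw1, w2Rw2, w2Rw3, w3Rw2, w3Rw3
The negation has an open branch (countermodel exists).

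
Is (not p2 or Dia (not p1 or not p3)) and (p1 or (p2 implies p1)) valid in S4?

Not valid

Tableau for the negation not ((not p2 or Dia (not p1 or not p3)) and (p1 or (p2 implies p1))):
1. not ((not p2 or Dia (not p1 or not p3)) and (p1 or (p2 implies p1))), w0
2. not (p1 or (p2 implies p1)), w0
3. not p1, w0
4. not (p2 implies p1), w0
5. p2, w0
Accessibility: w0Rw0
The negation has an open branch (countermodel exists).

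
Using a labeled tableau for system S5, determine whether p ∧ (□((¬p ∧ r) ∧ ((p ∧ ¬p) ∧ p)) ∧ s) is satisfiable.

1. p ∧ (□((¬p ∧ r) ∧ ((p ∧ ¬p) ∧ p)) ∧ s), u
2. p, u
3. □((¬p ∧ r) ∧ ((p ∧ ¬p) ∧ p)) ∧ s, u
4. □((¬p ∧ r) ∧ ((p ∧ ¬p) ∧ p)), u
5. s, u
6. (¬p ∧ r) ∧ ((p ∧ ¬p) ∧ p), u
7. ¬p ∧ r, u
8. (p ∧ ¬p) ∧ p, u
9. ¬p, u
10. r, u
Accessibility: uRu
Branch closes: p and ¬p both at u.
(One branch shown.) All branches close.

Unsatisfiable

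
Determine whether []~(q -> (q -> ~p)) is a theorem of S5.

Invalid (countermodel exists)

Tableau for the negation ~[]~(q -> (q -> ~p)):
1. ~[]~(q -> (q -> ~p)), u
2. q -> (q -> ~p), v   [~[]-rule on 1: fresh world v, uRv]
3. q -> ~p, v   [->-rule on 2 (branches; this branch)]
4. ~p, v   [->-rule on 3 (branches; this branch)]
Accessibility: uRu, uRv, vRu, vRv
The negation has an open branch (countermodel exists).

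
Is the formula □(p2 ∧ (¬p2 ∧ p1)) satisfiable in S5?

No, unsatisfiable

1. □(p2 ∧ (¬p2 ∧ p1)), u
2. p2 ∧ (¬p2 ∧ p1), u   [□-rule on 1 via uRu]
3. p2, u   [∧-rule on 2]
4. ¬p2 ∧ p1, u   [∧-rule on 2]
5. ¬p2, u   [∧-rule on 4]
6. p1, u   [∧-rule on 4]
Accessibility: uRu
Branch closes: p2 and ¬p2 both at u.
Every branch closes; the branch above is one of them.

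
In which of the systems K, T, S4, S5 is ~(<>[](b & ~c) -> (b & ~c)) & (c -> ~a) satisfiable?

K, T, S4

S4-tableau for the formula:
1. ~(<>[](b & ~c) -> (b & ~c)) & (c -> ~a), w0
2. ~(<>[](b & ~c) -> (b & ~c)), w0
3. c -> ~a, w0
4. <>[](b & ~c), w0
5. ~(b & ~c), w0
6. ~a, w0
7. c, w0
8. [](b & ~c), w1
9. b & ~c, w1
10. b, w1
11. ~c, w1
Accessibility: w0Rw0, w0Rw1, w1Rw1
Complete open branch: satisfiable in S4, hence also in K, T (this S4-model is also a K-model and a T-model).
S5-tableau for the formula:
1. ~(<>[](b & ~c) -> (b & ~c)) & (c -> ~a), w0
2. ~(<>[](b & ~c) -> (b & ~c)), w0
3. c -> ~a, w0
4. <>[](b & ~c), w0
5. ~(b & ~c), w0
6. ~a, w0
7. c, w0
8. [](b & ~c), w1
9. b & ~c, w0
10. b, w0
11. ~c, w0
Accessibility: w0Rw0, w0Rw1, w1Rw0, w1Rw1
Branch closes: c and ~c both at w0.
Every branch closes (one shown): unsatisfiable in S5.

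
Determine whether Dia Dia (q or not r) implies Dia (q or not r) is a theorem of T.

Tableau for the negation not (Dia Dia (q or not r) implies Dia (q or not r)):
1. not (Dia Dia (q or not r) implies Dia (q or not r)), w0
2. Dia Dia (q or not r), w0
3. not Dia (q or not r), w0
4. not (q or not r), w0
5. not q, w0
6. r, w0
7. Dia (q or not r), w1
8. not (q or not r), w1
9. not q, w1
10. r, w1
11. q or not r, w2
12. not r, w2
Accessibility: w0Rw0, w0Rw1, w1Rw1, w1Rw2, w2Rw2
The negation has an open branch (countermodel exists).

No, not valid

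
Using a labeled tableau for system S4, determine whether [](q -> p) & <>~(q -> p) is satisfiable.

1. [](q -> p) & <>~(q -> p), w0
2. [](q -> p), w0
3. <>~(q -> p), w0
4. q -> p, w0
5. p, w0
6. ~(q -> p), w1
7. q, w1
8. ~p, w1
9. q -> p, w1
10. p, w1
Accessibility: w0Rw0, w0Rw1, w1Rw1
Branch closes: p and ~p both at w1.
All branches of the tableau close; one closing branch shown above.

No, unsatisfiable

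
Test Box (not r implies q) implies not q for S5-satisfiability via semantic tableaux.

Satisfiable (open branch found)

1. Box (not r implies q) implies not q, 0
2. not q, 0
Accessibility: 0R0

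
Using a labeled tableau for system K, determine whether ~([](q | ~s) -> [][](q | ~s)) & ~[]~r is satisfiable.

1. ~([](q | ~s) -> [][](q | ~s)) & ~[]~r, w0
2. ~([](q | ~s) -> [][](q | ~s)), w0
3. ~[]~r, w0
4. [](q | ~s), w0
5. ~[][](q | ~s), w0
6. r, w1
7. q | ~s, w1
8. ~s, w1
9. ~[](q | ~s), w2
10. q | ~s, w2
11. ~s, w2
12. ~(q | ~s), w3
13. ~q, w3
14. s, w3
Accessibility: w0Rw1, w0Rw2, w2Rw3

Yes, satisfiable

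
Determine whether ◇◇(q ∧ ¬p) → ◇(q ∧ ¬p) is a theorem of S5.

Yes, valid

Tableau for the negation ¬(◇◇(q ∧ ¬p) → ◇(q ∧ ¬p)):
1. ¬(◇◇(q ∧ ¬p) → ◇(q ∧ ¬p)), w0
2. ◇◇(q ∧ ¬p), w0
3. ¬◇(q ∧ ¬p), w0
4. ¬(q ∧ ¬p), w0
5. p, w0
6. ◇(q ∧ ¬p), w1
7. ¬(q ∧ ¬p), w1
8. p, w1
9. q ∧ ¬p, w2
10. q, w2
11. ¬p, w2
12. ¬(q ∧ ¬p), w2
13. p, w2
Accessibility: w0Rw0, w0Rw1, w0Rw2, w1Rw0, w1Rw1, w1Rw2, w2Rw0, w2Rw1, w2Rw2
Branch closes: p and ¬p both at w2.
Every branch of the negation's tableau closes; the branch above is one of them.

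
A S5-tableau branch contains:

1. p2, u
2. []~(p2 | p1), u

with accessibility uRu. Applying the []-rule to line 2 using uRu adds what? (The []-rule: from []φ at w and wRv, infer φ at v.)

~(p2 | p1), u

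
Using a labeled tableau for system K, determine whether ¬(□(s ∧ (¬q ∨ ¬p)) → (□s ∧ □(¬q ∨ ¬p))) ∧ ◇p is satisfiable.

No, unsatisfiable

1. ¬(□(s ∧ (¬q ∨ ¬p)) → (□s ∧ □(¬q ∨ ¬p))) ∧ ◇p, w0
2. ¬(□(s ∧ (¬q ∨ ¬p)) → (□s ∧ □(¬q ∨ ¬p))), w0   [∧-rule on 1]
3. ◇p, w0   [∧-rule on 1]
4. □(s ∧ (¬q ∨ ¬p)), w0   [¬→-rule on 2]
5. ¬(□s ∧ □(¬q ∨ ¬p)), w0   [¬→-rule on 2]
6. ¬□(¬q ∨ ¬p), w0   [¬∧-rule on 5 (branches; this branch)]
7. p, w1   [◇-rule on 3: fresh world w1, w0Rw1]
8. s ∧ (¬q ∨ ¬p), w1   [□-rule on 4 via w0Rw1]
9. s, w1   [∧-rule on 8]
10. ¬q ∨ ¬p, w1   [∧-rule on 8]
11. ¬q, w1   [∨-rule on 10 (branches; this branch)]
12. ¬(¬q ∨ ¬p), w2   [¬□-rule on 6: fresh world w2, w0Rw2]
13. q, w2   [¬∨-rule on 12]
14. p, w2   [¬∨-rule on 12]
15. s ∧ (¬q ∨ ¬p), w2   [□-rule on 4 via w0Rw2]
16. s, w2   [∧-rule on 15]
17. ¬q ∨ ¬p, w2   [∧-rule on 15]
18. ¬p, w2   [∨-rule on 17 (branches; this branch)]
Accessibility: w0Rw1, w0Rw2
Branch closes: p and ¬p both at w2.
(One branch shown.) All branches close.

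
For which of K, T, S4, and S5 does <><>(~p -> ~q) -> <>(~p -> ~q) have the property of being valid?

S4, S5

T-tableau for the negation ~(<><>(~p -> ~q) -> <>(~p -> ~q)):
1. ~(<><>(~p -> ~q) -> <>(~p -> ~q)), 0
2. <><>(~p -> ~q), 0
3. ~<>(~p -> ~q), 0
4. ~(~p -> ~q), 0
5. ~p, 0
6. q, 0
7. <>(~p -> ~q), 1
8. ~(~p -> ~q), 1
9. ~p, 1
10. q, 1
11. ~p -> ~q, 2
12. ~q, 2
Accessibility: 0R0, 0R1, 1R1, 1R2, 2R2
Complete open branch: countermodel on a T-frame, so not valid in T, nor in K (the same frame is also a K-frame).
S4-tableau for the negation ~(<><>(~p -> ~q) -> <>(~p -> ~q)):
1. ~(<><>(~p -> ~q) -> <>(~p -> ~q)), 0
2. <><>(~p -> ~q), 0
3. ~<>(~p -> ~q), 0
4. ~(~p -> ~q), 0
5. ~p, 0
6. q, 0
7. <>(~p -> ~q), 1
8. ~(~p -> ~q), 1
9. ~p, 1
10. q, 1
11. ~p -> ~q, 2
12. ~(~p -> ~q), 2
13. ~p, 2
14. q, 2
15. ~q, 2
Accessibility: 0R0, 0R1, 0R2, 1R1, 1R2, 2R2
Branch closes: q and ~q both at 2.
Every branch closes (one shown): valid in S4, hence also in S5 (every theorem of S4 is a theorem of S5).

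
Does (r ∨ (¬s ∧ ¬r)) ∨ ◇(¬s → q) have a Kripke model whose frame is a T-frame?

Yes, satisfiable

1. (r ∨ (¬s ∧ ¬r)) ∨ ◇(¬s → q), u
2. ◇(¬s → q), u
3. ¬s → q, v
4. q, v
Accessibility: uRu, uRv, vRv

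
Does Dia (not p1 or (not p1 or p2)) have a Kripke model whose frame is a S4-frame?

1. Dia (not p1 or (not p1 or p2)), w0
2. not p1 or (not p1 or p2), w1
3. not p1 or p2, w1
4. p2, w1
Accessibility: w0Rw0, w0Rw1, w1Rw1

Satisfiable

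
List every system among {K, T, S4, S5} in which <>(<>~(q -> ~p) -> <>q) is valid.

K-tableau for the negation ~<>(<>~(q -> ~p) -> <>q):
1. ~<>(<>~(q -> ~p) -> <>q), 0
Complete open branch: countermodel on a K-frame, so not valid in K.
T-tableau for the negation ~<>(<>~(q -> ~p) -> <>q):
1. ~<>(<>~(q -> ~p) -> <>q), 0
2. ~(<>~(q -> ~p) -> <>q), 0
3. <>~(q -> ~p), 0
4. ~<>q, 0
5. ~q, 0
6. ~(q -> ~p), 1
7. q, 1
8. p, 1
9. ~(<>~(q -> ~p) -> <>q), 1
10. <>~(q -> ~p), 1
11. ~<>q, 1
12. ~q, 1
Accessibility: 0R0, 0R1, 1R1
Branch closes: q and ~q both at 1.
Every branch closes (one shown): valid in T, hence also in S4, S5 (every theorem of T is a theorem of S4 and S5).

T, S4, S5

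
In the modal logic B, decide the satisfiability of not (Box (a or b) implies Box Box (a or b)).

Satisfiable (open branch found)

1. not (Box (a or b) implies Box Box (a or b)), 0
2. Box (a or b), 0   [neg-implies-rule on 1]
3. not Box Box (a or b), 0   [neg-implies-rule on 1]
4. a or b, 0   [Box-rule on 2 via 0R0]
5. b, 0   [or-rule on 4 (branches; this branch)]
6. not Box (a or b), 1   [neg-Box-rule on 3: fresh world 1, 0R1]
7. a or b, 1   [Box-rule on 2 via 0R1]
8. b, 1   [or-rule on 7 (branches; this branch)]
9. not (a or b), 2   [neg-Box-rule on 6: fresh world 2, 1R2]
10. not a, 2   [neg-or-rule on 9]
11. not b, 2   [neg-or-rule on 9]
Accessibility: 0R0, 0R1, 1R0, 1R1, 1R2, 2R1, 2R2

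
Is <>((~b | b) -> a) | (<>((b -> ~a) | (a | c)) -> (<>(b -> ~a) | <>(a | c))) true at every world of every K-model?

Valid in K

Tableau for the negation ~(<>((~b | b) -> a) | (<>((b -> ~a) | (a | c)) -> (<>(b -> ~a) | <>(a | c)))):
1. ~(<>((~b | b) -> a) | (<>((b -> ~a) | (a | c)) -> (<>(b -> ~a) | <>(a | c)))), w0
2. ~<>((~b | b) -> a), w0
3. ~(<>((b -> ~a) | (a | c)) -> (<>(b -> ~a) | <>(a | c))), w0
4. <>((b -> ~a) | (a | c)), w0
5. ~(<>(b -> ~a) | <>(a | c)), w0
6. ~<>(b -> ~a), w0
7. ~<>(a | c), w0
8. (b -> ~a) | (a | c), w1
9. ~((~b | b) -> a), w1
10. ~b | b, w1
11. ~a, w1
12. ~(b -> ~a), w1
13. b, w1
14. a, w1
Accessibility: w0Rw1
Branch closes: a and ~a both at w1.
All branches of the negation close; one closing branch shown above.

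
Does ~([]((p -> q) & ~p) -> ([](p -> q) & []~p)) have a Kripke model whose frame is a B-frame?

1. ~([]((p -> q) & ~p) -> ([](p -> q) & []~p)), 0
2. []((p -> q) & ~p), 0   [~->-rule on 1]
3. ~([](p -> q) & []~p), 0   [~->-rule on 1]
4. (p -> q) & ~p, 0   [[]-rule on 2 via 0R0]
5. p -> q, 0   [&-rule on 4]
6. ~p, 0   [&-rule on 4]
7. ~[](p -> q), 0   [~&-rule on 3 (branches; this branch)]
8. q, 0   [->-rule on 5 (branches; this branch)]
9. ~(p -> q), 1   [~[]-rule on 7: fresh world 1, 0R1]
10. p, 1   [~->-rule on 9]
11. ~q, 1   [~->-rule on 9]
12. (p -> q) & ~p, 1   [[]-rule on 2 via 0R1]
13. p -> q, 1   [&-rule on 12]
14. ~p, 1   [&-rule on 12]
Accessibility: 0R0, 0R1, 1R0, 1R1
Branch closes: p and ~p both at 1.
Every branch closes; the branch above is one of them.

Unsatisfiable (every branch closes)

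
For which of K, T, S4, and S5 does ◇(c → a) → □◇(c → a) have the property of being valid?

S5-tableau for the negation ¬(◇(c → a) → □◇(c → a)):
1. ¬(◇(c → a) → □◇(c → a)), u
2. ◇(c → a), u
3. ¬□◇(c → a), u
4. c → a, v
5. a, v
6. ¬◇(c → a), w
7. ¬(c → a), u
8. c, u
9. ¬a, u
10. ¬(c → a), v
11. c, v
12. ¬a, v
Accessibility: uRu, uRv, uRw, vRu, vRv, vRw, wRu, wRv, wRw
Branch closes: a and ¬a both at v.
Every branch closes (one shown): valid in S5.
S4-tableau for the negation ¬(◇(c → a) → □◇(c → a)):
1. ¬(◇(c → a) → □◇(c → a)), u
2. ◇(c → a), u
3. ¬□◇(c → a), u
4. c → a, v
5. a, v
6. ¬◇(c → a), w
7. ¬(c → a), w
8. c, w
9. ¬a, w
Accessibility: uRu, uRv, uRw, vRv, wRw
Complete open branch: countermodel on an S4-frame, so not valid in S4, nor in K, T (the same frame is also a K-frame and a T-frame).

S5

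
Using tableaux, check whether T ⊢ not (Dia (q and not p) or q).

Tableau for the negation Dia (q and not p) or q:
1. Dia (q and not p) or q, u
2. q, u
Accessibility: uRu
The negation has an open branch (countermodel exists).

No, not valid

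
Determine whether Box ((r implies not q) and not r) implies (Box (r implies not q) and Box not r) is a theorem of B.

Yes, valid

Tableau for the negation not (Box ((r implies not q) and not r) implies (Box (r implies not q) and Box not r)):
1. not (Box ((r implies not q) and not r) implies (Box (r implies not q) and Box not r)), u
2. Box ((r implies not q) and not r), u   [neg-implies-rule on 1]
3. not (Box (r implies not q) and Box not r), u   [neg-implies-rule on 1]
4. (r implies not q) and not r, u   [Box-rule on 2 via uRu]
5. r implies not q, u   [and-rule on 4]
6. not r, u   [and-rule on 4]
7. not Box (r implies not q), u   [neg-and-rule on 3 (branches; this branch)]
8. not q, u   [implies-rule on 5 (branches; this branch)]
9. not (r implies not q), v   [neg-Box-rule on 7: fresh world v, uRv]
10. r, v   [neg-implies-rule on 9]
11. q, v   [neg-implies-rule on 9]
12. (r implies not q) and not r, v   [Box-rule on 2 via uRv]
13. r implies not q, v   [and-rule on 12]
14. not r, v   [and-rule on 12]
Accessibility: uRu, uRv, vRu, vRv
Branch closes: r and not r both at v.
All branches of the negation close; one closing branch shown above.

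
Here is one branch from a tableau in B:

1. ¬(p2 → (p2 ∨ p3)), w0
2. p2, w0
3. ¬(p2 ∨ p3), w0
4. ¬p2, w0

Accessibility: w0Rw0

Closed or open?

Both p2 and ¬p2 appear at w0.

Yes, closed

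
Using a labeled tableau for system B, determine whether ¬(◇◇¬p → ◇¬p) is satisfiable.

Satisfiable

1. ¬(◇◇¬p → ◇¬p), w0
2. ◇◇¬p, w0
3. ¬◇¬p, w0
4. p, w0
5. ◇¬p, w1
6. p, w1
7. ¬p, w2
Accessibility: w0Rw0, w0Rw1, w1Rw0, w1Rw1, w1Rw2, w2Rw1, w2Rw2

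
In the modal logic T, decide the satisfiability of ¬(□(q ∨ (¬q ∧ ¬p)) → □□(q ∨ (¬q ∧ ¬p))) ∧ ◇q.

1. ¬(□(q ∨ (¬q ∧ ¬p)) → □□(q ∨ (¬q ∧ ¬p))) ∧ ◇q, w0
2. ¬(□(q ∨ (¬q ∧ ¬p)) → □□(q ∨ (¬q ∧ ¬p))), w0   [∧-rule on 1]
3. ◇q, w0   [∧-rule on 1]
4. □(q ∨ (¬q ∧ ¬p)), w0   [¬→-rule on 2]
5. ¬□□(q ∨ (¬q ∧ ¬p)), w0   [¬→-rule on 2]
6. q ∨ (¬q ∧ ¬p), w0   [□-rule on 4 via w0Rw0]
7. ¬q ∧ ¬p, w0   [∨-rule on 6 (branches; this branch)]
8. ¬q, w0   [∧-rule on 7]
9. ¬p, w0   [∧-rule on 7]
10. q, w1   [◇-rule on 3: fresh world w1, w0Rw1]
11. q ∨ (¬q ∧ ¬p), w1   [□-rule on 4 via w0Rw1]
12. ¬□(q ∨ (¬q ∧ ¬p)), w2   [¬□-rule on 5: fresh world w2, w0Rw2]
13. q ∨ (¬q ∧ ¬p), w2   [□-rule on 4 via w0Rw2]
14. ¬q ∧ ¬p, w2   [∨-rule on 13 (branches; this branch)]
15. ¬q, w2   [∧-rule on 14]
16. ¬p, w2   [∧-rule on 14]
17. ¬(q ∨ (¬q ∧ ¬p)), w3   [¬□-rule on 12: fresh world w3, w2Rw3]
18. ¬q, w3   [¬∨-rule on 17]
19. ¬(¬q ∧ ¬p), w3   [¬∨-rule on 17]
20. p, w3   [¬∧-rule on 19 (branches; this branch)]
Accessibility: w0Rw0, w0Rw1, w0Rw2, w1Rw1, w2Rw2, w2Rw3, w3Rw3

Yes, satisfiable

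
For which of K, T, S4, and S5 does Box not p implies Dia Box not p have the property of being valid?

T, S4, S5

K-tableau for the negation not (Box not p implies Dia Box not p):
1. not (Box not p implies Dia Box not p), w0
2. Box not p, w0
3. not Dia Box not p, w0
Complete open branch: countermodel on a K-frame, so not valid in K.
T-tableau for the negation not (Box not p implies Dia Box not p):
1. not (Box not p implies Dia Box not p), w0
2. Box not p, w0
3. not Dia Box not p, w0
4. not p, w0
5. not Box not p, w0
6. p, w1
7. not p, w1
Accessibility: w0Rw0, w0Rw1, w1Rw1
Branch closes: p and not p both at w1.
Every branch closes (one shown): valid in T, hence also in S4, S5 (every theorem of T is a theorem of S4 and S5).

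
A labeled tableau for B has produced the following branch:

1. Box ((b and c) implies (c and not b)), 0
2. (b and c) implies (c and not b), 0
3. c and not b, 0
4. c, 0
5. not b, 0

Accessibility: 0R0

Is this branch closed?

There is no literal clash: for every atom and world, at most one sign appears.

No, open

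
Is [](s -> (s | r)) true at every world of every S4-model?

Valid

Tableau for the negation ~[](s -> (s | r)):
1. ~[](s -> (s | r)), w0
2. ~(s -> (s | r)), w1
3. s, w1
4. ~(s | r), w1
5. ~s, w1
6. ~r, w1
Accessibility: w0Rw0, w0Rw1, w1Rw1
Branch closes: s and ~s both at w1.
Every branch of the negation's tableau closes; the branch above is one of them.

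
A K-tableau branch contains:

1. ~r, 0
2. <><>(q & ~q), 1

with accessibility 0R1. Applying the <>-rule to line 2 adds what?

a fresh world 2 with 1R2, and <>(q & ~q) at 2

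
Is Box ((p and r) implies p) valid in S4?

Yes, valid

Tableau for the negation not Box ((p and r) implies p):
1. not Box ((p and r) implies p), w0
2. not ((p and r) implies p), w1
3. p and r, w1
4. not p, w1
5. p, w1
6. r, w1
Accessibility: w0Rw0, w0Rw1, w1Rw1
Branch closes: p and not p both at w1.
All branches of the negation close; one closing branch shown above.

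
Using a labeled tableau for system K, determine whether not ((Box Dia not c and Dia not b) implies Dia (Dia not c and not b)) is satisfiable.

1. not ((Box Dia not c and Dia not b) implies Dia (Dia not c and not b)), u
2. Box Dia not c and Dia not b, u
3. not Dia (Dia not c and not b), u
4. Box Dia not c, u
5. Dia not b, u
6. not b, v
7. not (Dia not c and not b), v
8. Dia not c, v
9. not Dia not c, v
10. not c, w
11. c, w
Accessibility: uRv, vRw
Branch closes: c and not c both at w.
Every branch closes; the branch above is one of them.

Unsatisfiable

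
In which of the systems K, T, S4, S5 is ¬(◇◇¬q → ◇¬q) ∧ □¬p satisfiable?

S4-tableau for the formula:
1. ¬(◇◇¬q → ◇¬q) ∧ □¬p, 0
2. ¬(◇◇¬q → ◇¬q), 0
3. □¬p, 0
4. ◇◇¬q, 0
5. ¬◇¬q, 0
6. ¬p, 0
7. q, 0
8. ◇¬q, 1
9. ¬p, 1
10. q, 1
11. ¬q, 2
12. ¬p, 2
13. q, 2
Accessibility: 0R0, 0R1, 0R2, 1R1, 1R2, 2R2
Branch closes: q and ¬q both at 2.
Every branch closes (one shown): unsatisfiable in S4, hence also in S5 (every S5-frame is an S4-frame).
T-tableau for the formula:
1. ¬(◇◇¬q → ◇¬q) ∧ □¬p, 0
2. ¬(◇◇¬q → ◇¬q), 0
3. □¬p, 0
4. ◇◇¬q, 0
5. ¬◇¬q, 0
6. ¬p, 0
7. q, 0
8. ◇¬q, 1
9. ¬p, 1
10. q, 1
11. ¬q, 2
Accessibility: 0R0, 0R1, 1R1, 1R2, 2R2
Complete open branch: satisfiable in T, hence also in K (this T-model is also a K-model).

K, T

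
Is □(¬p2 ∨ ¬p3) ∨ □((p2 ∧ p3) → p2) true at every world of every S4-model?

Yes, valid

Tableau for the negation ¬(□(¬p2 ∨ ¬p3) ∨ □((p2 ∧ p3) → p2)):
1. ¬(□(¬p2 ∨ ¬p3) ∨ □((p2 ∧ p3) → p2)), 0
2. ¬□(¬p2 ∨ ¬p3), 0   [¬∨-rule on 1]
3. ¬□((p2 ∧ p3) → p2), 0   [¬∨-rule on 1]
4. ¬(¬p2 ∨ ¬p3), 1   [¬□-rule on 2: fresh world 1, 0R1]
5. p2, 1   [¬∨-rule on 4]
6. p3, 1   [¬∨-rule on 4]
7. ¬((p2 ∧ p3) → p2), 2   [¬□-rule on 3: fresh world 2, 0R2]
8. p2 ∧ p3, 2   [¬→-rule on 7]
9. ¬p2, 2   [¬→-rule on 7]
10. p2, 2   [∧-rule on 8]
11. p3, 2   [∧-rule on 8]
Accessibility: 0R0, 0R1, 0R2, 1R1, 2R2
Branch closes: p2 and ¬p2 both at 2.
All branches of the negation close; one closing branch shown above.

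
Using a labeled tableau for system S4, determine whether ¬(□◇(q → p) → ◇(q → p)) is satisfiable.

1. ¬(□◇(q → p) → ◇(q → p)), w0
2. □◇(q → p), w0
3. ¬◇(q → p), w0
4. ◇(q → p), w0
5. ¬(q → p), w0
6. q, w0
7. ¬p, w0
8. q → p, w1
9. ◇(q → p), w1
10. ¬(q → p), w1
11. q, w1
12. ¬p, w1
13. p, w1
Accessibility: w0Rw0, w0Rw1, w1Rw1
Branch closes: p and ¬p both at w1.
Every branch closes; the branch above is one of them.

No, unsatisfiable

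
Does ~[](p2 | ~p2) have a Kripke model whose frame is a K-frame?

Unsatisfiable (every branch closes)

1. ~[](p2 | ~p2), 0
2. ~(p2 | ~p2), 1
3. ~p2, 1
4. p2, 1
Accessibility: 0R1
Branch closes: p2 and ~p2 both at 1.
(One branch shown.) All branches close.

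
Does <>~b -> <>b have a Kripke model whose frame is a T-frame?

Satisfiable (open branch found)

1. <>~b -> <>b, 0
2. <>b, 0
3. b, 1
Accessibility: 0R0, 0R1, 1R1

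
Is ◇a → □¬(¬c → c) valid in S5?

Not valid

Tableau for the negation ¬(◇a → □¬(¬c → c)):
1. ¬(◇a → □¬(¬c → c)), 0
2. ◇a, 0   [¬→-rule on 1]
3. ¬□¬(¬c → c), 0   [¬→-rule on 1]
4. a, 1   [◇-rule on 2: fresh world 1, 0R1]
5. ¬c → c, 2   [¬□-rule on 3: fresh world 2, 0R2]
6. c, 2   [→-rule on 5 (branches; this branch)]
Accessibility: 0R0, 0R1, 0R2, 1R0, 1R1, 1R2, 2R0, 2R1, 2R2
The negation has an open branch (countermodel exists).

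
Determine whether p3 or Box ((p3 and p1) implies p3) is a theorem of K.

Valid

Tableau for the negation not (p3 or Box ((p3 and p1) implies p3)):
1. not (p3 or Box ((p3 and p1) implies p3)), w0
2. not p3, w0
3. not Box ((p3 and p1) implies p3), w0
4. not ((p3 and p1) implies p3), w1
5. p3 and p1, w1
6. not p3, w1
7. p3, w1
8. p1, w1
Accessibility: w0Rw1
Branch closes: p3 and not p3 both at w1.
All branches of the negation close; one closing branch shown above.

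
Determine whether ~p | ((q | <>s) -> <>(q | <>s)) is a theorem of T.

Valid in T

Tableau for the negation ~(~p | ((q | <>s) -> <>(q | <>s))):
1. ~(~p | ((q | <>s) -> <>(q | <>s))), w0
2. p, w0
3. ~((q | <>s) -> <>(q | <>s)), w0
4. q | <>s, w0
5. ~<>(q | <>s), w0
6. ~(q | <>s), w0
7. ~q, w0
8. ~<>s, w0
9. ~s, w0
10. <>s, w0
11. s, w1
12. ~(q | <>s), w1
13. ~q, w1
14. ~<>s, w1
15. ~s, w1
Accessibility: w0Rw0, w0Rw1, w1Rw1
Branch closes: s and ~s both at w1.
Every branch of the negation's tableau closes; the branch above is one of them.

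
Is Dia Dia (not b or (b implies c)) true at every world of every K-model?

Invalid (countermodel exists)

Tableau for the negation not Dia Dia (not b or (b implies c)):
1. not Dia Dia (not b or (b implies c)), u
The negation has an open branch (countermodel exists).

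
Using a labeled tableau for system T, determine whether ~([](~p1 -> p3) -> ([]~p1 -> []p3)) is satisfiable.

No, unsatisfiable

1. ~([](~p1 -> p3) -> ([]~p1 -> []p3)), w0
2. [](~p1 -> p3), w0   [~->-rule on 1]
3. ~([]~p1 -> []p3), w0   [~->-rule on 1]
4. []~p1, w0   [~->-rule on 3]
5. ~[]p3, w0   [~->-rule on 3]
6. ~p1 -> p3, w0   [[]-rule on 2 via w0Rw0]
7. ~p1, w0   [[]-rule on 4 via w0Rw0]
8. p3, w0   [->-rule on 6 (branches; this branch)]
9. ~p3, w1   [~[]-rule on 5: fresh world w1, w0Rw1]
10. ~p1 -> p3, w1   [[]-rule on 2 via w0Rw1]
11. ~p1, w1   [[]-rule on 4 via w0Rw1]
12. p3, w1   [->-rule on 10 (branches; this branch)]
Accessibility: w0Rw0, w0Rw1, w1Rw1
Branch closes: p3 and ~p3 both at w1.
(One branch shown.) All branches close.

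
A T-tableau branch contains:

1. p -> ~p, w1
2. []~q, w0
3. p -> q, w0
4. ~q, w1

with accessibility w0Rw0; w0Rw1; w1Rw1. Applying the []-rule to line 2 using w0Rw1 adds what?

~q, w1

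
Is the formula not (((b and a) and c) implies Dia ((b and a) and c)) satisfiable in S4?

Unsatisfiable

1. not (((b and a) and c) implies Dia ((b and a) and c)), 0
2. (b and a) and c, 0   [neg-implies-rule on 1]
3. not Dia ((b and a) and c), 0   [neg-implies-rule on 1]
4. b and a, 0   [and-rule on 2]
5. c, 0   [and-rule on 2]
6. b, 0   [and-rule on 4]
7. a, 0   [and-rule on 4]
8. not ((b and a) and c), 0   [neg-Dia-rule on 3 via 0R0]
9. not (b and a), 0   [neg-and-rule on 8 (branches; this branch)]
10. not a, 0   [neg-and-rule on 9 (branches; this branch)]
Accessibility: 0R0
Branch closes: a and not a both at 0.
All branches of the tableau close; one closing branch shown above.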